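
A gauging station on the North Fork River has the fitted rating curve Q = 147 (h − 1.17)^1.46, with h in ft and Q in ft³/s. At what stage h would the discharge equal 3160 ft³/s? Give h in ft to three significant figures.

h − h₀ = (Q/C)^(1/b) = (3160/147)^(1/1.46) = 8.177 ft
h = 1.17 + 8.177 = 9.347 ft

9.35 ft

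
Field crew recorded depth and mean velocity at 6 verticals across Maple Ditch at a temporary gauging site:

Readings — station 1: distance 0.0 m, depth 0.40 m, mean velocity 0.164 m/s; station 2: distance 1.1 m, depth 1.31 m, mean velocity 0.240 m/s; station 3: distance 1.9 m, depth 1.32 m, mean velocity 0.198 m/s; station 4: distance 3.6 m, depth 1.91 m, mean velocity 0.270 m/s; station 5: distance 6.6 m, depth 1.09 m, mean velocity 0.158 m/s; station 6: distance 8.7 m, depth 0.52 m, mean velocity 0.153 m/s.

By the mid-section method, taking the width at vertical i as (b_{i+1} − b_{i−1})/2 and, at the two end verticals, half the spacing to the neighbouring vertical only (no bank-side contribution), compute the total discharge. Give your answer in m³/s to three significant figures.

w_1 = (1.1 − 0.0)/2 = 0.55 m; q_1 = 0.164 × 0.40 × 0.55 = 0.03608 m³/s
w_2 = (1.9 − 0.0)/2 = 0.95 m; q_2 = 0.240 × 1.31 × 0.95 = 0.2987 m³/s
w_3 = (3.6 − 1.1)/2 = 1.25 m; q_3 = 0.198 × 1.32 × 1.25 = 0.3267 m³/s
w_4 = (6.6 − 1.9)/2 = 2.35 m; q_4 = 0.270 × 1.91 × 2.35 = 1.212 m³/s
w_5 = (8.7 − 3.6)/2 = 2.55 m; q_5 = 0.158 × 1.09 × 2.55 = 0.4392 m³/s
w_6 = (8.7 − 6.6)/2 = 1.05 m; q_6 = 0.153 × 0.52 × 1.05 = 0.08354 m³/s
Q = Σ qᵢ = 2.396 m³/s

2.40 m³/s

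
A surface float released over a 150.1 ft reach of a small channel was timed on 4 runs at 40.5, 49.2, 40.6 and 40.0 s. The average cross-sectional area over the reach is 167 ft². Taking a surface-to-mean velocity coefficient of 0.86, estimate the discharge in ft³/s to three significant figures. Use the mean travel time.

506 ft³/s

t̄ = (40.5 + 49.2 + 40.6 + 40.0) / 4 = 42.575 s
v_surface = L / t̄ = 150.1 / 42.575 = 3.526 ft/s
v_mean = 0.86 × 3.526 = 3.032 ft/s
Q = A × v_mean = 167 × 3.032 = 506.3 ft³/s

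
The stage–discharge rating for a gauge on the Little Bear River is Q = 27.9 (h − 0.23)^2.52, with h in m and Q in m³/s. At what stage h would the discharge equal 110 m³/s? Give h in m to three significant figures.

1.95 m

h − h₀ = (Q/C)^(1/b) = (110/27.9)^(1/2.52) = 1.724 m
h = 0.23 + 1.724 = 1.954 m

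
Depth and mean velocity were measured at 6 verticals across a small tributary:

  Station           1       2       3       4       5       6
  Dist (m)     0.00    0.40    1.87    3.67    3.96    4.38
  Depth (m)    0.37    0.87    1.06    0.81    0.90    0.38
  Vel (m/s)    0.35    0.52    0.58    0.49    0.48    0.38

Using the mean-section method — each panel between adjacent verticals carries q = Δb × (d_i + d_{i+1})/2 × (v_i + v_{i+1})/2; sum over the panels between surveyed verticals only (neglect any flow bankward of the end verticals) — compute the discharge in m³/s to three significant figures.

Panel 1-2: Δb = 0.4 m, d̄ = (0.37+0.87)/2 = 0.62, v̄ = (0.35+0.52)/2 = 0.435 → q = 0.4×0.62×0.435 = 0.1079 m³/s
Panel 2-3: Δb = 1.47 m, d̄ = (0.87+1.06)/2 = 0.965, v̄ = (0.52+0.58)/2 = 0.55 → q = 1.47×0.965×0.55 = 0.7802 m³/s
Panel 3-4: Δb = 1.8 m, d̄ = (1.06+0.81)/2 = 0.935, v̄ = (0.58+0.49)/2 = 0.535 → q = 1.8×0.935×0.535 = 0.9004 m³/s
Panel 4-5: Δb = 0.29 m, d̄ = (0.81+0.90)/2 = 0.855, v̄ = (0.49+0.48)/2 = 0.485 → q = 0.29×0.855×0.485 = 0.1203 m³/s
Panel 5-6: Δb = 0.42 m, d̄ = (0.90+0.38)/2 = 0.64, v̄ = (0.48+0.38)/2 = 0.43 → q = 0.42×0.64×0.43 = 0.1156 m³/s
Q = Σ q = 2.024 m³/s

2.02 m³/s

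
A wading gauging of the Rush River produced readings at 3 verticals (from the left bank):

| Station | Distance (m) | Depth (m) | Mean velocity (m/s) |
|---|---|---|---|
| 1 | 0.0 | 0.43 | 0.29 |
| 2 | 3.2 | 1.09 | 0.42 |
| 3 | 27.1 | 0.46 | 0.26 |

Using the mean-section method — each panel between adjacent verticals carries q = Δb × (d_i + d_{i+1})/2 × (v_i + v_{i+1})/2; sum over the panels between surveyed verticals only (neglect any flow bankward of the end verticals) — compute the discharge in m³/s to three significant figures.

Panel 1-2: Δb = 3.2 m, d̄ = (0.43+1.09)/2 = 0.76, v̄ = (0.29+0.42)/2 = 0.355 → q = 3.2×0.76×0.355 = 0.8634 m³/s
Panel 2-3: Δb = 23.9 m, d̄ = (1.09+0.46)/2 = 0.775, v̄ = (0.42+0.26)/2 = 0.34 → q = 23.9×0.775×0.34 = 6.298 m³/s
Q = Σ q = 7.161 m³/s

7.16 m³/s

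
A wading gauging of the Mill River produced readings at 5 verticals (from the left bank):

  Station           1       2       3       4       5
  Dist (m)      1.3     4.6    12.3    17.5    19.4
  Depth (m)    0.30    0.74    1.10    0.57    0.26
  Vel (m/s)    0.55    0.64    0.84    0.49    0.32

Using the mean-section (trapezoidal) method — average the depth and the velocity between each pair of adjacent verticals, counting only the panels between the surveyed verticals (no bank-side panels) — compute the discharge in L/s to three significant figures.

9470 L/s

Panel 1-2: Δb = 3.3 m, d̄ = (0.30+0.74)/2 = 0.52, v̄ = (0.55+0.64)/2 = 0.595 → q = 3.3×0.52×0.595 = 1.021 m³/s
Panel 2-3: Δb = 7.7 m, d̄ = (0.74+1.10)/2 = 0.92, v̄ = (0.64+0.84)/2 = 0.74 → q = 7.7×0.92×0.74 = 5.242 m³/s
Panel 3-4: Δb = 5.2 m, d̄ = (1.10+0.57)/2 = 0.835, v̄ = (0.84+0.49)/2 = 0.665 → q = 5.2×0.835×0.665 = 2.887 m³/s
Panel 4-5: Δb = 1.9 m, d̄ = (0.57+0.26)/2 = 0.415, v̄ = (0.49+0.32)/2 = 0.405 → q = 1.9×0.415×0.405 = 0.3193 m³/s
Q = Σ q = 9.470 m³/s
= 9.470 × 1000 = 9470 L/s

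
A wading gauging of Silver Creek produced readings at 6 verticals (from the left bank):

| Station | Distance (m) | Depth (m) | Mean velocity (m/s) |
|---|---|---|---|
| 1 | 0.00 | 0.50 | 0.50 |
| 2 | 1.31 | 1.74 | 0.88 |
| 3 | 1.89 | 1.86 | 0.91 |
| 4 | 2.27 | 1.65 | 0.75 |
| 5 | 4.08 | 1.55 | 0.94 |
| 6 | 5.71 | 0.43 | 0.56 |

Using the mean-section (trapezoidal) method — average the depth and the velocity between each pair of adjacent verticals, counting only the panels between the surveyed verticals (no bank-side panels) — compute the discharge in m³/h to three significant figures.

Panel 1-2: Δb = 1.31 m, d̄ = (0.50+1.74)/2 = 1.12, v̄ = (0.50+0.88)/2 = 0.69 → q = 1.31×1.12×0.69 = 1.012 m³/s
Panel 2-3: Δb = 0.58 m, d̄ = (1.74+1.86)/2 = 1.8, v̄ = (0.88+0.91)/2 = 0.895 → q = 0.58×1.8×0.895 = 0.9344 m³/s
Panel 3-4: Δb = 0.38 m, d̄ = (1.86+1.65)/2 = 1.755, v̄ = (0.91+0.75)/2 = 0.83 → q = 0.38×1.755×0.83 = 0.5535 m³/s
Panel 4-5: Δb = 1.81 m, d̄ = (1.65+1.55)/2 = 1.6, v̄ = (0.75+0.94)/2 = 0.845 → q = 1.81×1.6×0.845 = 2.447 m³/s
Panel 5-6: Δb = 1.63 m, d̄ = (1.55+0.43)/2 = 0.99, v̄ = (0.94+0.56)/2 = 0.75 → q = 1.63×0.99×0.75 = 1.210 m³/s
Q = Σ q = 6.158 m³/s
= 6.158 × 3600 = 22170 m³/h

22200 m³/h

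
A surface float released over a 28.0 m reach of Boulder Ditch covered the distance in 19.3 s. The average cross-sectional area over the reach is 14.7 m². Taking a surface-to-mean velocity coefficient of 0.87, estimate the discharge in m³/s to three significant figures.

18.6 m³/s

v_surface = L / t̄ = 28.0 / 19.3 = 1.451 m/s
v_mean = 0.87 × 1.451 = 1.262 m/s
Q = A × v_mean = 14.7 × 1.262 = 18.55 m³/s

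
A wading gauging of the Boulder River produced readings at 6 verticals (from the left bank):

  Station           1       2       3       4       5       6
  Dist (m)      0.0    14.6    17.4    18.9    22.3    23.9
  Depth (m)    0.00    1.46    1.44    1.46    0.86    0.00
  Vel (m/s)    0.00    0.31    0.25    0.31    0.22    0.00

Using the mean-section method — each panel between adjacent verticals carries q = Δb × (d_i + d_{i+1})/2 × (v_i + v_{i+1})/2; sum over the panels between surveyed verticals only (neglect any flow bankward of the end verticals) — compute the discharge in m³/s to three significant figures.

4.52 m³/s

Panel 1-2: Δb = 14.6 m, d̄ = (0.00+1.46)/2 = 0.73, v̄ = (0.00+0.31)/2 = 0.155 → q = 14.6×0.73×0.155 = 1.652 m³/s
Panel 2-3: Δb = 2.8 m, d̄ = (1.46+1.44)/2 = 1.45, v̄ = (0.31+0.25)/2 = 0.28 → q = 2.8×1.45×0.28 = 1.137 m³/s
Panel 3-4: Δb = 1.5 m, d̄ = (1.44+1.46)/2 = 1.45, v̄ = (0.25+0.31)/2 = 0.28 → q = 1.5×1.45×0.28 = 0.6090 m³/s
Panel 4-5: Δb = 3.4 m, d̄ = (1.46+0.86)/2 = 1.16, v̄ = (0.31+0.22)/2 = 0.265 → q = 3.4×1.16×0.265 = 1.045 m³/s
Panel 5-6: Δb = 1.6 m, d̄ = (0.86+0.00)/2 = 0.43, v̄ = (0.22+0.00)/2 = 0.11 → q = 1.6×0.43×0.11 = 0.07568 m³/s
Q = Σ q = 4.519 m³/s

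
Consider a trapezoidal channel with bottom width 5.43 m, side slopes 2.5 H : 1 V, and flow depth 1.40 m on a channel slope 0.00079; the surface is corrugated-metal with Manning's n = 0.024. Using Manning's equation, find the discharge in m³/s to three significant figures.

14.3 m³/s

A = (b + z·y)·y = (5.43 + 2.5×1.40)×1.40 = 12.50 m²
P = b + 2y√(1+z²) = 5.43 + 2×1.40×√(1+2.5²) = 12.97 m
R = A/P = 12.50/12.97 = 0.9640 m
Q = (1/n)·A·R^(2/3)·S^(1/2) = (1/0.024) × 12.50 × 0.9640^(2/3) × 0.00079^(1/2) = 14.29 m³/s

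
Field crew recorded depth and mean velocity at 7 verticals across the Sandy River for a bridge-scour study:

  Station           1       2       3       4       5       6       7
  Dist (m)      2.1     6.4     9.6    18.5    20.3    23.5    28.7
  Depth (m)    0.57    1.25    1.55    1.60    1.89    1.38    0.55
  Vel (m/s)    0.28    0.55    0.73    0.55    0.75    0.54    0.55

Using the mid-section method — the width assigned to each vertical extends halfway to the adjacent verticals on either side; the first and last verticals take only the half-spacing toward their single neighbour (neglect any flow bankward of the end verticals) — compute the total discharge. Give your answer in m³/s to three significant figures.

21.9 m³/s

w_1 = (6.4 − 2.1)/2 = 2.15 m; q_1 = 0.28 × 0.57 × 2.15 = 0.3431 m³/s
w_2 = (9.6 − 2.1)/2 = 3.75 m; q_2 = 0.55 × 1.25 × 3.75 = 2.578 m³/s
w_3 = (18.5 − 6.4)/2 = 6.05 m; q_3 = 0.73 × 1.55 × 6.05 = 6.846 m³/s
w_4 = (20.3 − 9.6)/2 = 5.35 m; q_4 = 0.55 × 1.60 × 5.35 = 4.708 m³/s
w_5 = (23.5 − 18.5)/2 = 2.5 m; q_5 = 0.75 × 1.89 × 2.5 = 3.544 m³/s
w_6 = (28.7 − 20.3)/2 = 4.2 m; q_6 = 0.54 × 1.38 × 4.2 = 3.130 m³/s
w_7 = (28.7 − 23.5)/2 = 2.6 m; q_7 = 0.55 × 0.55 × 2.6 = 0.7865 m³/s
Q = Σ qᵢ = 21.93 m³/s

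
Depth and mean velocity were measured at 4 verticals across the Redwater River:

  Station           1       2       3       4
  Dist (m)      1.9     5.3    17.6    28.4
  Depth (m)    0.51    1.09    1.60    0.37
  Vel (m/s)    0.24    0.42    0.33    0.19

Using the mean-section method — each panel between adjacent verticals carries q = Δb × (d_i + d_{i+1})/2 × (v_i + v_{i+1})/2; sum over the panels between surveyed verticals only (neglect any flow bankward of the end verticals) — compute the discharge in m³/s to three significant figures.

Panel 1-2: Δb = 3.4 m, d̄ = (0.51+1.09)/2 = 0.8, v̄ = (0.24+0.42)/2 = 0.33 → q = 3.4×0.8×0.33 = 0.8976 m³/s
Panel 2-3: Δb = 12.3 m, d̄ = (1.09+1.60)/2 = 1.345, v̄ = (0.42+0.33)/2 = 0.375 → q = 12.3×1.345×0.375 = 6.204 m³/s
Panel 3-4: Δb = 10.8 m, d̄ = (1.60+0.37)/2 = 0.985, v̄ = (0.33+0.19)/2 = 0.26 → q = 10.8×0.985×0.26 = 2.766 m³/s
Q = Σ q = 9.867 m³/s

9.87 m³/s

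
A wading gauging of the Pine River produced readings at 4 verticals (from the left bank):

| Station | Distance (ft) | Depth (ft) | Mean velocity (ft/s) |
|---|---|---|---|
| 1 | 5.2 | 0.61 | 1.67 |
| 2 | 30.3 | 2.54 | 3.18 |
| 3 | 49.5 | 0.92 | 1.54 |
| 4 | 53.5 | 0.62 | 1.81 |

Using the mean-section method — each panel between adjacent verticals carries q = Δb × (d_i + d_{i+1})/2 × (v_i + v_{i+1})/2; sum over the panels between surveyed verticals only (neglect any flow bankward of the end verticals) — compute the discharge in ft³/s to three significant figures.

179 ft³/s

Panel 1-2: Δb = 25.1 ft, d̄ = (0.61+2.54)/2 = 1.575, v̄ = (1.67+3.18)/2 = 2.425 → q = 25.1×1.575×2.425 = 95.87 ft³/s
Panel 2-3: Δb = 19.2 ft, d̄ = (2.54+0.92)/2 = 1.73, v̄ = (3.18+1.54)/2 = 2.36 → q = 19.2×1.73×2.36 = 78.39 ft³/s
Panel 3-4: Δb = 4 ft, d̄ = (0.92+0.62)/2 = 0.77, v̄ = (1.54+1.81)/2 = 1.675 → q = 4×0.77×1.675 = 5.159 ft³/s
Q = Σ q = 179.4 ft³/s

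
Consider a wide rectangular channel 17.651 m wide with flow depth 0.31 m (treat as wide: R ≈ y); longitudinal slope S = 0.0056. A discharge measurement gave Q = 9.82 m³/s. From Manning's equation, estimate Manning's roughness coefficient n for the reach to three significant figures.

0.0191

A = b·y = 17.651 × 0.31 = 5.472 m²
Wide channel: R ≈ y = 0.31 m
n = (1/Q)·A·R^(2/3)·S^(1/2) = (1/9.82) × 5.472 × 0.4580 × 0.07483 = 0.01910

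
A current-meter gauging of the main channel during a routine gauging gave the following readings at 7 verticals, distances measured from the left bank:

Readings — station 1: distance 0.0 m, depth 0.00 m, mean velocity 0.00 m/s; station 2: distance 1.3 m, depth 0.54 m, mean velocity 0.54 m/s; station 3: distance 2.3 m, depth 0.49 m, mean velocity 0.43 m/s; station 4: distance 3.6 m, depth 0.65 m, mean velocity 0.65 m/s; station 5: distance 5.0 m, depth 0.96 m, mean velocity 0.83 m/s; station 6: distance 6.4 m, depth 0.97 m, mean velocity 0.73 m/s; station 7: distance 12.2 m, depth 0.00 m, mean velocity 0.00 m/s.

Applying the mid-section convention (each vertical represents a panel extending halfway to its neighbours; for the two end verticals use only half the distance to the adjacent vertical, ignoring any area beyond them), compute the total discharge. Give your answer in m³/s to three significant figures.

w_2 = (2.3 − 0.0)/2 = 1.15 m; q_2 = 0.54 × 0.54 × 1.15 = 0.3353 m³/s
w_3 = (3.6 − 1.3)/2 = 1.15 m; q_3 = 0.43 × 0.49 × 1.15 = 0.2423 m³/s
w_4 = (5.0 − 2.3)/2 = 1.35 m; q_4 = 0.65 × 0.65 × 1.35 = 0.5704 m³/s
w_5 = (6.4 − 3.6)/2 = 1.4 m; q_5 = 0.83 × 0.96 × 1.4 = 1.116 m³/s
w_6 = (12.2 − 5.0)/2 = 3.6 m; q_6 = 0.73 × 0.97 × 3.6 = 2.549 m³/s
Stations 1, 7 contribute zero (depth or velocity is 0).
Q = Σ qᵢ = 4.813 m³/s

4.81 m³/s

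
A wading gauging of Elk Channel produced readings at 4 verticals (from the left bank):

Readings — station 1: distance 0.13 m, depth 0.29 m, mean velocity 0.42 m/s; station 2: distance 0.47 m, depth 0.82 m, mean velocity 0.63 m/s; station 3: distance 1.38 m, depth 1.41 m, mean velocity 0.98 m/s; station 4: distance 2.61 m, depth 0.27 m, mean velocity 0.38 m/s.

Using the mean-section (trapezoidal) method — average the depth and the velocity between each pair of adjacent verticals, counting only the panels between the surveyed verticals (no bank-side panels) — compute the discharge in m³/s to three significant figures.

1.62 m³/s

Panel 1-2: Δb = 0.34 m, d̄ = (0.29+0.82)/2 = 0.555, v̄ = (0.42+0.63)/2 = 0.525 → q = 0.34×0.555×0.525 = 0.09907 m³/s
Panel 2-3: Δb = 0.91 m, d̄ = (0.82+1.41)/2 = 1.115, v̄ = (0.63+0.98)/2 = 0.805 → q = 0.91×1.115×0.805 = 0.8168 m³/s
Panel 3-4: Δb = 1.23 m, d̄ = (1.41+0.27)/2 = 0.84, v̄ = (0.98+0.38)/2 = 0.68 → q = 1.23×0.84×0.68 = 0.7026 m³/s
Q = Σ q = 1.618 m³/s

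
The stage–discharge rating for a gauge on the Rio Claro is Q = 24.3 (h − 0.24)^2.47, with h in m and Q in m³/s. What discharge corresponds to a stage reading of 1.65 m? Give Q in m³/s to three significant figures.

56.8 m³/s

Q = 24.3 × (1.65 − 0.24)^2.47 = 24.3 × 1.41^2.47 = 56.78 m³/s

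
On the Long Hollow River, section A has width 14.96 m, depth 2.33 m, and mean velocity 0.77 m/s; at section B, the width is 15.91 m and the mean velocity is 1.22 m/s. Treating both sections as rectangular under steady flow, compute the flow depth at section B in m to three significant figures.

1.38 m

Q = A₁V₁ = (14.96×2.33) × 0.77 = 26.84 m³/s
d₂ = Q/(b₂ V₂) = 26.84/(15.91×1.22) = 1.383 m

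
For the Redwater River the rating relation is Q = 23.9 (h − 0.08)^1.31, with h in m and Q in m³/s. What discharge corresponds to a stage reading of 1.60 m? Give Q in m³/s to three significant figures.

Q = 23.9 × (1.60 − 0.08)^1.31 = 23.9 × 1.52^1.31 = 41.36 m³/s

41.4 m³/s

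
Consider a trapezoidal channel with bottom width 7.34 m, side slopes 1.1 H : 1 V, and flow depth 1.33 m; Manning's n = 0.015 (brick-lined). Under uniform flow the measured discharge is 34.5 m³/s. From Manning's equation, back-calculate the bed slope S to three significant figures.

0.00186

A = (b + z·y)·y = (7.34 + 1.1×1.33)×1.33 = 11.71 m²
P = b + 2y√(1+z²) = 7.34 + 2×1.33×√(1+1.1²) = 11.29 m
R = A/P = 11.71/11.29 = 1.037 m
S = (Q·n / (1·A·R^(2/3)))² = (34.5×0.015 / (1×11.71×1.024))² = 0.001862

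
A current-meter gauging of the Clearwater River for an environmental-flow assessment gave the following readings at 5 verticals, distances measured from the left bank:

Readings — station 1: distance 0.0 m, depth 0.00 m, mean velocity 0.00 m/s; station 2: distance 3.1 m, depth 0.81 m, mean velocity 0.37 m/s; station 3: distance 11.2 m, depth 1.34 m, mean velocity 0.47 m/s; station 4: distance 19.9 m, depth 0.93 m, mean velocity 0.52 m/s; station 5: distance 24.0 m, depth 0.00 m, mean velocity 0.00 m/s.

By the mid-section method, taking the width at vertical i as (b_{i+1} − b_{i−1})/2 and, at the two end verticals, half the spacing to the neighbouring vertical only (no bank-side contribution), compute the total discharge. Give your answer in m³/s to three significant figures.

10.1 m³/s

w_2 = (11.2 − 0.0)/2 = 5.6 m; q_2 = 0.37 × 0.81 × 5.6 = 1.678 m³/s
w_3 = (19.9 − 3.1)/2 = 8.4 m; q_3 = 0.47 × 1.34 × 8.4 = 5.290 m³/s
w_4 = (24.0 − 11.2)/2 = 6.4 m; q_4 = 0.52 × 0.93 × 6.4 = 3.095 m³/s
Stations 1, 5 contribute zero (depth or velocity is 0).
Q = Σ qᵢ = 10.06 m³/s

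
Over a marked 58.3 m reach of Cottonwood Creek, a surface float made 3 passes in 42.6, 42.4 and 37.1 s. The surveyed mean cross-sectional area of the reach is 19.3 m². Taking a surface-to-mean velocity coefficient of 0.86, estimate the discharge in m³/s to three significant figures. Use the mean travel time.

t̄ = (42.6 + 42.4 + 37.1) / 3 = 40.7 s
v_surface = L / t̄ = 58.3 / 40.7 = 1.432 m/s
v_mean = 0.86 × 1.432 = 1.232 m/s
Q = A × v_mean = 19.3 × 1.232 = 23.78 m³/s

23.8 m³/s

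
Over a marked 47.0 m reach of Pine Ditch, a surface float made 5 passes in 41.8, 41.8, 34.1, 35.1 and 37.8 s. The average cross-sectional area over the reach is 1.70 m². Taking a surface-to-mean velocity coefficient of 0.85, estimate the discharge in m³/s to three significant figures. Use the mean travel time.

1.78 m³/s

t̄ = (41.8 + 41.8 + 34.1 + 35.1 + 37.8) / 5 = 38.12 s
v_surface = L / t̄ = 47.0 / 38.12 = 1.233 m/s
v_mean = 0.85 × 1.233 = 1.048 m/s
Q = A × v_mean = 1.70 × 1.048 = 1.782 m³/s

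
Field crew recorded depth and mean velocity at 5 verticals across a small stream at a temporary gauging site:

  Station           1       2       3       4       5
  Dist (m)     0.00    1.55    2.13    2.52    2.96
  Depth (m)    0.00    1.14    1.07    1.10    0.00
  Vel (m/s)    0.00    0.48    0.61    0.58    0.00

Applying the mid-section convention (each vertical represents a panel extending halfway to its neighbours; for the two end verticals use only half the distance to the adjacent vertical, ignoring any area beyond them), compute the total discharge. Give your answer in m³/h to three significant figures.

4190 m³/h

w_2 = (2.13 − 0.00)/2 = 1.065 m; q_2 = 0.48 × 1.14 × 1.065 = 0.5828 m³/s
w_3 = (2.52 − 1.55)/2 = 0.485 m; q_3 = 0.61 × 1.07 × 0.485 = 0.3166 m³/s
w_4 = (2.96 − 2.13)/2 = 0.415 m; q_4 = 0.58 × 1.10 × 0.415 = 0.2648 m³/s
Stations 1, 5 contribute zero (depth or velocity is 0).
Q = Σ qᵢ = 1.164 m³/s
= 1.164 × 3600 = 4191 m³/h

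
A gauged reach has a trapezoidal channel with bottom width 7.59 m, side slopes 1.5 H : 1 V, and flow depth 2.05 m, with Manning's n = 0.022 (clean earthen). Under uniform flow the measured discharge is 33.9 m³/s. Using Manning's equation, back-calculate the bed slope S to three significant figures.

0.000703

A = (b + z·y)·y = (7.59 + 1.5×2.05)×2.05 = 21.86 m²
P = b + 2y√(1+z²) = 7.59 + 2×2.05×√(1+1.5²) = 14.98 m
R = A/P = 21.86/14.98 = 1.459 m
S = (Q·n / (1·A·R^(2/3)))² = (33.9×0.022 / (1×21.86×1.287))² = 0.0007030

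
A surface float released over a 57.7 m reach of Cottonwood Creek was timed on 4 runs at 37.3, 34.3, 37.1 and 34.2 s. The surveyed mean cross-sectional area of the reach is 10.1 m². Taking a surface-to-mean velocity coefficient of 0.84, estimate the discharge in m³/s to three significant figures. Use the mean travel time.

13.7 m³/s

t̄ = (37.3 + 34.3 + 37.1 + 34.2) / 4 = 35.725 s
v_surface = L / t̄ = 57.7 / 35.725 = 1.615 m/s
v_mean = 0.84 × 1.615 = 1.357 m/s
Q = A × v_mean = 10.1 × 1.357 = 13.70 m³/s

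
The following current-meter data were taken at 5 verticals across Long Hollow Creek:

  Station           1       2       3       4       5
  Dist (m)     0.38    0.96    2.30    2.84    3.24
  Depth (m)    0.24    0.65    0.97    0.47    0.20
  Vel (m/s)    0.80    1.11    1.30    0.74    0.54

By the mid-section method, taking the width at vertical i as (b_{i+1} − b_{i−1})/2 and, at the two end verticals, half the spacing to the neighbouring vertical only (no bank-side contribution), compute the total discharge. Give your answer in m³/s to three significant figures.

2.12 m³/s

w_1 = (0.96 − 0.38)/2 = 0.29 m; q_1 = 0.80 × 0.24 × 0.29 = 0.05568 m³/s
w_2 = (2.30 − 0.38)/2 = 0.96 m; q_2 = 1.11 × 0.65 × 0.96 = 0.6926 m³/s
w_3 = (2.84 − 0.96)/2 = 0.94 m; q_3 = 1.30 × 0.97 × 0.94 = 1.185 m³/s
w_4 = (3.24 − 2.30)/2 = 0.47 m; q_4 = 0.74 × 0.47 × 0.47 = 0.1635 m³/s
w_5 = (3.24 − 2.84)/2 = 0.2 m; q_5 = 0.54 × 0.20 × 0.2 = 0.02160 m³/s
Q = Σ qᵢ = 2.119 m³/s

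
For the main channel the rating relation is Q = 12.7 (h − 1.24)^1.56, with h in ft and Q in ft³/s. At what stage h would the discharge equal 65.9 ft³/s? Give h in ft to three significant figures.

4.11 ft

h − h₀ = (Q/C)^(1/b) = (65.9/12.7)^(1/1.56) = 2.873 ft
h = 1.24 + 2.873 = 4.113 ft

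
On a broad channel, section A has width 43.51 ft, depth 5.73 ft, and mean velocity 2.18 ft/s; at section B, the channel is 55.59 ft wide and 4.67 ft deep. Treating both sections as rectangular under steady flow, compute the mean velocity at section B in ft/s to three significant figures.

Q = A₁V₁ = (43.51×5.73) × 2.18 = 543.5 ft³/s
A₂ = 55.59 × 4.67 = 259.6 ft²
V₂ = Q/A₂ = 543.5/259.6 = 2.094 ft/s

2.09 ft/s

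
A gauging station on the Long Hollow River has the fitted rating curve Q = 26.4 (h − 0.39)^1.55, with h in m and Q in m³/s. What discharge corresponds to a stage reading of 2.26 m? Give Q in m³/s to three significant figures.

Q = 26.4 × (2.26 − 0.39)^1.55 = 26.4 × 1.87^1.55 = 69.66 m³/s

69.7 m³/s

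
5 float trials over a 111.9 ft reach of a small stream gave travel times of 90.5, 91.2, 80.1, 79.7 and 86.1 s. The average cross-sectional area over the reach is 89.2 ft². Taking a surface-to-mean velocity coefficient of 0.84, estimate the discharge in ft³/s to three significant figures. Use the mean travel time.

t̄ = (90.5 + 91.2 + 80.1 + 79.7 + 86.1) / 5 = 85.52 s
v_surface = L / t̄ = 111.9 / 85.52 = 1.308 ft/s
v_mean = 0.84 × 1.308 = 1.099 ft/s
Q = A × v_mean = 89.2 × 1.099 = 98.04 ft³/s

98.0 ft³/s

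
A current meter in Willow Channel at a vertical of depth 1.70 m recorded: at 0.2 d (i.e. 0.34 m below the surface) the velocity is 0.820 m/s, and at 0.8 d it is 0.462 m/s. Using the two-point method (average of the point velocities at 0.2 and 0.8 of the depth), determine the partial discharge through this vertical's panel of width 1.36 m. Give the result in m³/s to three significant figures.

v̄ = (0.820 + 0.462) / 2 = 0.6410 m/s
q = v̄ × d × w = 0.6410 × 1.70 × 1.36 = 1.482 m³/s

1.48 m³/s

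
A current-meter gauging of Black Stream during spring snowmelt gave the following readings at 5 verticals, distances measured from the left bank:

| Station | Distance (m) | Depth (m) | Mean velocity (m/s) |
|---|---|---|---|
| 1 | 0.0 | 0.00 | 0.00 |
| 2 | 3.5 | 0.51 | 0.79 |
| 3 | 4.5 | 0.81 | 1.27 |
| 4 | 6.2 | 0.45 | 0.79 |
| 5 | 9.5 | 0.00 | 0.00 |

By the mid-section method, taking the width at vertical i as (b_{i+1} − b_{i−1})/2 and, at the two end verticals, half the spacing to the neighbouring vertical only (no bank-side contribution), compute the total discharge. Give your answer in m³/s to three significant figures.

3.18 m³/s

w_2 = (4.5 − 0.0)/2 = 2.25 m; q_2 = 0.79 × 0.51 × 2.25 = 0.9065 m³/s
w_3 = (6.2 − 3.5)/2 = 1.35 m; q_3 = 1.27 × 0.81 × 1.35 = 1.389 m³/s
w_4 = (9.5 − 4.5)/2 = 2.5 m; q_4 = 0.79 × 0.45 × 2.5 = 0.8888 m³/s
Stations 1, 5 contribute zero (depth or velocity is 0).
Q = Σ qᵢ = 3.184 m³/s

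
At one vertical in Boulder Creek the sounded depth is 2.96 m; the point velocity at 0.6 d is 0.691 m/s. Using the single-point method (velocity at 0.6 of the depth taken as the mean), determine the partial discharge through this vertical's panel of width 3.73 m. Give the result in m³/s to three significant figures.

7.63 m³/s

v̄ = v₀.₆ = 0.691 m/s
q = v̄ × d × w = 0.6910 × 2.96 × 3.73 = 7.629 m³/s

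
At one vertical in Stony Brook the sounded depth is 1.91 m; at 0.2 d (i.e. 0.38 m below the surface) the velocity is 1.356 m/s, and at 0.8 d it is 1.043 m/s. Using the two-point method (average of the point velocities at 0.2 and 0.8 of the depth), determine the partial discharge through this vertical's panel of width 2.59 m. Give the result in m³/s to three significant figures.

5.93 m³/s

v̄ = (1.356 + 1.043) / 2 = 1.200 m/s
q = v̄ × d × w = 1.200 × 1.91 × 2.59 = 5.934 m³/s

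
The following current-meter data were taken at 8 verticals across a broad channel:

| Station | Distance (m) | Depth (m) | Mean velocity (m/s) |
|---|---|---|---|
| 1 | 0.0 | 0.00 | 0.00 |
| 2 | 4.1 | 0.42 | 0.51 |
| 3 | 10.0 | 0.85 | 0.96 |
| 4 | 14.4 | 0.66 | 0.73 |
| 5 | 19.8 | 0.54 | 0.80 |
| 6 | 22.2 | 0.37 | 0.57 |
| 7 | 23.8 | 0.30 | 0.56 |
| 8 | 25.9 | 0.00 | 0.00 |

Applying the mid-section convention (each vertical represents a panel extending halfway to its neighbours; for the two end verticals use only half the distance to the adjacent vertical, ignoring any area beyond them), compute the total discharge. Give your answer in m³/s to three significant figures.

10.1 m³/s

w_2 = (10.0 − 0.0)/2 = 5 m; q_2 = 0.51 × 0.42 × 5 = 1.071 m³/s
w_3 = (14.4 − 4.1)/2 = 5.15 m; q_3 = 0.96 × 0.85 × 5.15 = 4.202 m³/s
w_4 = (19.8 − 10.0)/2 = 4.9 m; q_4 = 0.73 × 0.66 × 4.9 = 2.361 m³/s
w_5 = (22.2 − 14.4)/2 = 3.9 m; q_5 = 0.80 × 0.54 × 3.9 = 1.685 m³/s
w_6 = (23.8 − 19.8)/2 = 2 m; q_6 = 0.57 × 0.37 × 2 = 0.4218 m³/s
w_7 = (25.9 − 22.2)/2 = 1.85 m; q_7 = 0.56 × 0.30 × 1.85 = 0.3108 m³/s
Stations 1, 8 contribute zero (depth or velocity is 0).
Q = Σ qᵢ = 10.05 m³/s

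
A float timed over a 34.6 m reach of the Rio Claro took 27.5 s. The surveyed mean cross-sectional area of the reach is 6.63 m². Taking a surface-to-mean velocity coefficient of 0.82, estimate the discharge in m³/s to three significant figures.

6.84 m³/s

v_surface = L / t̄ = 34.6 / 27.5 = 1.258 m/s
v_mean = 0.82 × 1.258 = 1.032 m/s
Q = A × v_mean = 6.63 × 1.032 = 6.840 m³/s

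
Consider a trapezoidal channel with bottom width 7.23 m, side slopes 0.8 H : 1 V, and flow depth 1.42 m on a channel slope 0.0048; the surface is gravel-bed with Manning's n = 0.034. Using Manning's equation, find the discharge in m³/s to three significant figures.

A = (b + z·y)·y = (7.23 + 0.8×1.42)×1.42 = 11.88 m²
P = b + 2y√(1+z²) = 7.23 + 2×1.42×√(1+0.8²) = 10.87 m
R = A/P = 11.88/10.87 = 1.093 m
Q = (1/n)·A·R^(2/3)·S^(1/2) = (1/0.034) × 11.88 × 1.093^(2/3) × 0.0048^(1/2) = 25.69 m³/s

25.7 m³/s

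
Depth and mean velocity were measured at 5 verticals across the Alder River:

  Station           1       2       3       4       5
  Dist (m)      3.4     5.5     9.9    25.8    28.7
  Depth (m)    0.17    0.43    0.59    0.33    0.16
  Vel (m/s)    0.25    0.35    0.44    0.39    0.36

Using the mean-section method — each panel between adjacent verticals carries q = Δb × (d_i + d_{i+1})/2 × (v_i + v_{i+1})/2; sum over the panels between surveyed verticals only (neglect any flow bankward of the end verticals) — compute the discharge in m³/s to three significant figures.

4.38 m³/s

Panel 1-2: Δb = 2.1 m, d̄ = (0.17+0.43)/2 = 0.3, v̄ = (0.25+0.35)/2 = 0.3 → q = 2.1×0.3×0.3 = 0.1890 m³/s
Panel 2-3: Δb = 4.4 m, d̄ = (0.43+0.59)/2 = 0.51, v̄ = (0.35+0.44)/2 = 0.395 → q = 4.4×0.51×0.395 = 0.8864 m³/s
Panel 3-4: Δb = 15.9 m, d̄ = (0.59+0.33)/2 = 0.46, v̄ = (0.44+0.39)/2 = 0.415 → q = 15.9×0.46×0.415 = 3.035 m³/s
Panel 4-5: Δb = 2.9 m, d̄ = (0.33+0.16)/2 = 0.245, v̄ = (0.39+0.36)/2 = 0.375 → q = 2.9×0.245×0.375 = 0.2664 m³/s
Q = Σ q = 4.377 m³/s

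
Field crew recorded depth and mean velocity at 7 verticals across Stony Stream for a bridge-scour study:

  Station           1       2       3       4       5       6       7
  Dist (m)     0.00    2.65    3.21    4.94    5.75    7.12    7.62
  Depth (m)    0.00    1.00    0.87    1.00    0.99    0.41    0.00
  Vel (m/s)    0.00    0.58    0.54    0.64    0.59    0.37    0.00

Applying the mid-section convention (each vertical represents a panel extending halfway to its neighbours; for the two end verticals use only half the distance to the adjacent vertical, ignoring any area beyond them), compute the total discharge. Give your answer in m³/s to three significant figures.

3.06 m³/s

w_2 = (3.21 − 0.00)/2 = 1.605 m; q_2 = 0.58 × 1.00 × 1.605 = 0.9309 m³/s
w_3 = (4.94 − 2.65)/2 = 1.145 m; q_3 = 0.54 × 0.87 × 1.145 = 0.5379 m³/s
w_4 = (5.75 − 3.21)/2 = 1.27 m; q_4 = 0.64 × 1.00 × 1.27 = 0.8128 m³/s
w_5 = (7.12 − 4.94)/2 = 1.09 m; q_5 = 0.59 × 0.99 × 1.09 = 0.6367 m³/s
w_6 = (7.62 − 5.75)/2 = 0.935 m; q_6 = 0.37 × 0.41 × 0.935 = 0.1418 m³/s
Stations 1, 7 contribute zero (depth or velocity is 0).
Q = Σ qᵢ = 3.060 m³/s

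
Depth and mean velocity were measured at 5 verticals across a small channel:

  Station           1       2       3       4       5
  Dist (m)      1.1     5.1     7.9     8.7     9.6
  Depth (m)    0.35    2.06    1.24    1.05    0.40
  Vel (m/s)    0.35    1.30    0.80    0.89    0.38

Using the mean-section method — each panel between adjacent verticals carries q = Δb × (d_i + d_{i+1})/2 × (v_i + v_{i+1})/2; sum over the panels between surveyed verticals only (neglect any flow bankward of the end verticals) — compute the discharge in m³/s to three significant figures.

Panel 1-2: Δb = 4 m, d̄ = (0.35+2.06)/2 = 1.205, v̄ = (0.35+1.30)/2 = 0.825 → q = 4×1.205×0.825 = 3.977 m³/s
Panel 2-3: Δb = 2.8 m, d̄ = (2.06+1.24)/2 = 1.65, v̄ = (1.30+0.80)/2 = 1.05 → q = 2.8×1.65×1.05 = 4.851 m³/s
Panel 3-4: Δb = 0.8 m, d̄ = (1.24+1.05)/2 = 1.145, v̄ = (0.80+0.89)/2 = 0.845 → q = 0.8×1.145×0.845 = 0.7740 m³/s
Panel 4-5: Δb = 0.9 m, d̄ = (1.05+0.40)/2 = 0.725, v̄ = (0.89+0.38)/2 = 0.635 → q = 0.9×0.725×0.635 = 0.4143 m³/s
Q = Σ q = 10.02 m³/s

10.0 m³/s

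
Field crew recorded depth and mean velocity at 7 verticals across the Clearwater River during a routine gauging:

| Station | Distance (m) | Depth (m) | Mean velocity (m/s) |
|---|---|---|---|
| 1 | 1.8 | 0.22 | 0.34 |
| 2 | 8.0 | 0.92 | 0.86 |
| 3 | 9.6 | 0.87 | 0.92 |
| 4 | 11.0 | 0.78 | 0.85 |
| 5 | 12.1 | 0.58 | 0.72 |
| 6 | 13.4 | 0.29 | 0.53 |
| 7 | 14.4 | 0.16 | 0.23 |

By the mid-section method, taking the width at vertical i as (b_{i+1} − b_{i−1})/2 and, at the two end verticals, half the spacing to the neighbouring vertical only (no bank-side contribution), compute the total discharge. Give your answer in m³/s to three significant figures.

6.04 m³/s

w_1 = (8.0 − 1.8)/2 = 3.1 m; q_1 = 0.34 × 0.22 × 3.1 = 0.2319 m³/s
w_2 = (9.6 − 1.8)/2 = 3.9 m; q_2 = 0.86 × 0.92 × 3.9 = 3.086 m³/s
w_3 = (11.0 − 8.0)/2 = 1.5 m; q_3 = 0.92 × 0.87 × 1.5 = 1.201 m³/s
w_4 = (12.1 − 9.6)/2 = 1.25 m; q_4 = 0.85 × 0.78 × 1.25 = 0.8288 m³/s
w_5 = (13.4 − 11.0)/2 = 1.2 m; q_5 = 0.72 × 0.58 × 1.2 = 0.5011 m³/s
w_6 = (14.4 − 12.1)/2 = 1.15 m; q_6 = 0.53 × 0.29 × 1.15 = 0.1768 m³/s
w_7 = (14.4 − 13.4)/2 = 0.5 m; q_7 = 0.23 × 0.16 × 0.5 = 0.01840 m³/s
Q = Σ qᵢ = 6.043 m³/s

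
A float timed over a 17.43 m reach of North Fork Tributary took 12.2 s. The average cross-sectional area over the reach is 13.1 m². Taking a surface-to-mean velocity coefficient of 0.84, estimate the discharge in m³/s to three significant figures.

15.7 m³/s

v_surface = L / t̄ = 17.43 / 12.2 = 1.429 m/s
v_mean = 0.84 × 1.429 = 1.200 m/s
Q = A × v_mean = 13.1 × 1.200 = 15.72 m³/s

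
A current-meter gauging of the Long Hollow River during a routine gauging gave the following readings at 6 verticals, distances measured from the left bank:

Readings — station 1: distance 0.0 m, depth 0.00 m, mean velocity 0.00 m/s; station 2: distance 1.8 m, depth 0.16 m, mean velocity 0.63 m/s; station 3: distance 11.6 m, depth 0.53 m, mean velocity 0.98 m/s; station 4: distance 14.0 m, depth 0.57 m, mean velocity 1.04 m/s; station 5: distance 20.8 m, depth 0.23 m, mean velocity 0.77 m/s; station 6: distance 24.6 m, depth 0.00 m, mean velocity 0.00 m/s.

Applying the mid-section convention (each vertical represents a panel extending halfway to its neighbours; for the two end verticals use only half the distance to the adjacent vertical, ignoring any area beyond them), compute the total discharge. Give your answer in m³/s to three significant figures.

7.42 m³/s

w_2 = (11.6 − 0.0)/2 = 5.8 m; q_2 = 0.63 × 0.16 × 5.8 = 0.5846 m³/s
w_3 = (14.0 − 1.8)/2 = 6.1 m; q_3 = 0.98 × 0.53 × 6.1 = 3.168 m³/s
w_4 = (20.8 − 11.6)/2 = 4.6 m; q_4 = 1.04 × 0.57 × 4.6 = 2.727 m³/s
w_5 = (24.6 − 14.0)/2 = 5.3 m; q_5 = 0.77 × 0.23 × 5.3 = 0.9386 m³/s
Stations 1, 6 contribute zero (depth or velocity is 0).
Q = Σ qᵢ = 7.418 m³/s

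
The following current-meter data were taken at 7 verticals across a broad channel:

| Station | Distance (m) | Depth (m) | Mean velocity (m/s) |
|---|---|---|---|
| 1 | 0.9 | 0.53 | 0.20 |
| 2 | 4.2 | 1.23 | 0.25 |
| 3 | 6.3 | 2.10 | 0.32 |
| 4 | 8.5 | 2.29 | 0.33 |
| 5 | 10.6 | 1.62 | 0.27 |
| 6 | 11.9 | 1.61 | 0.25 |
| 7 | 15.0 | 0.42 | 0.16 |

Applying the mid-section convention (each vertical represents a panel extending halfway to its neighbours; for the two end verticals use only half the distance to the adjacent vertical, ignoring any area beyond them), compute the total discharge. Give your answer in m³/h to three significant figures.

20900 m³/h

w_1 = (4.2 − 0.9)/2 = 1.65 m; q_1 = 0.20 × 0.53 × 1.65 = 0.1749 m³/s
w_2 = (6.3 − 0.9)/2 = 2.7 m; q_2 = 0.25 × 1.23 × 2.7 = 0.8303 m³/s
w_3 = (8.5 − 4.2)/2 = 2.15 m; q_3 = 0.32 × 2.10 × 2.15 = 1.445 m³/s
w_4 = (10.6 − 6.3)/2 = 2.15 m; q_4 = 0.33 × 2.29 × 2.15 = 1.625 m³/s
w_5 = (11.9 − 8.5)/2 = 1.7 m; q_5 = 0.27 × 1.62 × 1.7 = 0.7436 m³/s
w_6 = (15.0 − 10.6)/2 = 2.2 m; q_6 = 0.25 × 1.61 × 2.2 = 0.8855 m³/s
w_7 = (15.0 − 11.9)/2 = 1.55 m; q_7 = 0.16 × 0.42 × 1.55 = 0.1042 m³/s
Q = Σ qᵢ = 5.808 m³/s
= 5.808 × 3600 = 20910 m³/h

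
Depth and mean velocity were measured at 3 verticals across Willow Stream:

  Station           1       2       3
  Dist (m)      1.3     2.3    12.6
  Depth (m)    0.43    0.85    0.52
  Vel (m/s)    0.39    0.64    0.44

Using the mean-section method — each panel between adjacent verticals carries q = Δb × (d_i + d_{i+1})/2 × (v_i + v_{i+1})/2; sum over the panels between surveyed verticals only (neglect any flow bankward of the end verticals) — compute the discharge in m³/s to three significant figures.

Panel 1-2: Δb = 1 m, d̄ = (0.43+0.85)/2 = 0.64, v̄ = (0.39+0.64)/2 = 0.515 → q = 1×0.64×0.515 = 0.3296 m³/s
Panel 2-3: Δb = 10.3 m, d̄ = (0.85+0.52)/2 = 0.685, v̄ = (0.64+0.44)/2 = 0.54 → q = 10.3×0.685×0.54 = 3.810 m³/s
Q = Σ q = 4.140 m³/s

4.14 m³/s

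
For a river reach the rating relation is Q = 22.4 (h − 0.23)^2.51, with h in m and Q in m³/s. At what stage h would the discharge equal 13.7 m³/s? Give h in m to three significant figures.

1.05 m

h − h₀ = (Q/C)^(1/b) = (13.7/22.4)^(1/2.51) = 0.8221 m
h = 0.23 + 0.8221 = 1.052 m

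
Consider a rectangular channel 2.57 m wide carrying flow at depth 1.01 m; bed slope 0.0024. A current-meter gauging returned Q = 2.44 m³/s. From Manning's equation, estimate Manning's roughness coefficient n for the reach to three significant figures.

0.0356

A = b·y = 2.57 × 1.01 = 2.596 m²
P = b + 2y = 2.57 + 2×1.01 = 4.590 m
R = A/P = 2.596/4.590 = 0.5655 m
n = (1/Q)·A·R^(2/3)·S^(1/2) = (1/2.44) × 2.596 × 0.6839 × 0.04899 = 0.03564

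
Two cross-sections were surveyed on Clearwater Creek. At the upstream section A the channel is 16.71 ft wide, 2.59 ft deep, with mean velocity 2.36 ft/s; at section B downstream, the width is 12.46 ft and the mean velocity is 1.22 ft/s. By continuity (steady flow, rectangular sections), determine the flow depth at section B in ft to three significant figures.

6.72 ft

Q = A₁V₁ = (16.71×2.59) × 2.36 = 102.1 ft³/s
d₂ = Q/(b₂ V₂) = 102.1/(12.46×1.22) = 6.719 ft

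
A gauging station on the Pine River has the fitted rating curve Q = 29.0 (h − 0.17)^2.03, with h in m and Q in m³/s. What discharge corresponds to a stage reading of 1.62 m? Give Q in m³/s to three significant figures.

61.7 m³/s

Q = 29.0 × (1.62 − 0.17)^2.03 = 29.0 × 1.45^2.03 = 61.66 m³/s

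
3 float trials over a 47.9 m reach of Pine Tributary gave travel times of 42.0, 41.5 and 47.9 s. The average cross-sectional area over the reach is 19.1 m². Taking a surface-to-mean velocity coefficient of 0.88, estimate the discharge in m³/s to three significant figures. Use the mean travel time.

18.4 m³/s

t̄ = (42.0 + 41.5 + 47.9) / 3 = 43.8 s
v_surface = L / t̄ = 47.9 / 43.8 = 1.094 m/s
v_mean = 0.88 × 1.094 = 0.9624 m/s
Q = A × v_mean = 19.1 × 0.9624 = 18.38 m³/s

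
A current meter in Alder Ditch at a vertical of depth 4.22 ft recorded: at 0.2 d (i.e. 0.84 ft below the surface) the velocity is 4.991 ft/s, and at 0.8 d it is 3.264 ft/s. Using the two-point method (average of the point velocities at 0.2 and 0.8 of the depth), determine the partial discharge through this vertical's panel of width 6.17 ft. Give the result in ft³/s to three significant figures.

107 ft³/s

v̄ = (4.991 + 3.264) / 2 = 4.128 ft/s
q = v̄ × d × w = 4.128 × 4.22 × 6.17 = 107.5 ft³/s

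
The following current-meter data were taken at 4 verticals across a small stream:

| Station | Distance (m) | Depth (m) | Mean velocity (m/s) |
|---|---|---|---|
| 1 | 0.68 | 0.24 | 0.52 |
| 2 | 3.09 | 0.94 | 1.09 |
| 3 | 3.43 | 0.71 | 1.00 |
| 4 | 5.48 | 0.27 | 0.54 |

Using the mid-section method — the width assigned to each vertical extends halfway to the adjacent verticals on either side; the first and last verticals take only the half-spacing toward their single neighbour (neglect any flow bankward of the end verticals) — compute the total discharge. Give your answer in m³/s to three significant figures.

w_1 = (3.09 − 0.68)/2 = 1.205 m; q_1 = 0.52 × 0.24 × 1.205 = 0.1504 m³/s
w_2 = (3.43 − 0.68)/2 = 1.375 m; q_2 = 1.09 × 0.94 × 1.375 = 1.409 m³/s
w_3 = (5.48 − 3.09)/2 = 1.195 m; q_3 = 1.00 × 0.71 × 1.195 = 0.8485 m³/s
w_4 = (5.48 − 3.43)/2 = 1.025 m; q_4 = 0.54 × 0.27 × 1.025 = 0.1494 m³/s
Q = Σ qᵢ = 2.557 m³/s

2.56 m³/s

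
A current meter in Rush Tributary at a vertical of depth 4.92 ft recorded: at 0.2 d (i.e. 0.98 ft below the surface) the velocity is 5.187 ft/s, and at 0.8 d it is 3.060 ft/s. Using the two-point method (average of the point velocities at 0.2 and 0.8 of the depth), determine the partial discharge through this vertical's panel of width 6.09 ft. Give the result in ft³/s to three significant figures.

124 ft³/s

v̄ = (5.187 + 3.060) / 2 = 4.124 ft/s
q = v̄ × d × w = 4.124 × 4.92 × 6.09 = 123.6 ft³/s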